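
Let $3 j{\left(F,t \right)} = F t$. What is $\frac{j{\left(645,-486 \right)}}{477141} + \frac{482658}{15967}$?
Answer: $\frac{10887025188}{362786207} \approx 30.009$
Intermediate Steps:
$j{\left(F,t \right)} = \frac{F t}{3}$
$\frac{j{\left(645,-486 \right)}}{477141} + \frac{482658}{15967} = \frac{\frac{1}{3} \cdot 645 \left(-486\right)}{477141} + \frac{482658}{15967} = \left(-104490\right) \frac{1}{477141} + 482658 \cdot \frac{1}{15967} = - \frac{34830}{159047} + \frac{482658}{15967} = \frac{10887025188}{362786207}$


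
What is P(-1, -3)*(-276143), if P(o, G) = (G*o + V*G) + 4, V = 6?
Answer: 3037573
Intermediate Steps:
P(o, G) = 4 + 6*G + G*o (P(o, G) = (G*o + 6*G) + 4 = (6*G + G*o) + 4 = 4 + 6*G + G*o)
P(-1, -3)*(-276143) = (4 + 6*(-3) - 3*(-1))*(-276143) = (4 - 18 + 3)*(-276143) = -11*(-276143) = 3037573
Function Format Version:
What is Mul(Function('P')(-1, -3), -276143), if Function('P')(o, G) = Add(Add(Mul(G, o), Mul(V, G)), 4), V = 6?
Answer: 3037573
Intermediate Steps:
Function('P')(o, G) = Add(4, Mul(6, G), Mul(G, o)) (Function('P')(o, G) = Add(Add(Mul(G, o), Mul(6, G)), 4) = Add(Add(Mul(6, G), Mul(G, o)), 4) = Add(4, Mul(6, G), Mul(G, o)))
Mul(Function('P')(-1, -3), -276143) = Mul(Add(4, Mul(6, -3), Mul(-3, -1)), -276143) = Mul(Add(4, -18, 3), -276143) = Mul(-11, -276143) = 3037573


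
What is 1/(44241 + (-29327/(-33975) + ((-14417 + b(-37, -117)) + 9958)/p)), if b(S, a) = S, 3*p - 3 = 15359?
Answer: 260961975/11545214869262 ≈ 2.2603e-5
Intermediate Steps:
p = 15362/3 (p = 1 + (⅓)*15359 = 1 + 15359/3 = 15362/3 ≈ 5120.7)
1/(44241 + (-29327/(-33975) + ((-14417 + b(-37, -117)) + 9958)/p)) = 1/(44241 + (-29327/(-33975) + ((-14417 - 37) + 9958)/(15362/3))) = 1/(44241 + (-29327*(-1/33975) + (-14454 + 9958)*(3/15362))) = 1/(44241 + (29327/33975 - 4496*3/15362)) = 1/(44241 + (29327/33975 - 6744/7681)) = 1/(44241 - 3866713/260961975) = 1/(11545214869262/260961975) = 260961975/11545214869262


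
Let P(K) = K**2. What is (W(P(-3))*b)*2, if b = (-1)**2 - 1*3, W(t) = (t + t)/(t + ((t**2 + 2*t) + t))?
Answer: -8/13 ≈ -0.61539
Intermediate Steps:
W(t) = 2*t/(t**2 + 4*t) (W(t) = (2*t)/(t + (t**2 + 3*t)) = (2*t)/(t**2 + 4*t) = 2*t/(t**2 + 4*t))
b = -2 (b = 1 - 3 = -2)
(W(P(-3))*b)*2 = ((2/(4 + (-3)**2))*(-2))*2 = ((2/(4 + 9))*(-2))*2 = ((2/13)*(-2))*2 = -4/13*2 = -8/13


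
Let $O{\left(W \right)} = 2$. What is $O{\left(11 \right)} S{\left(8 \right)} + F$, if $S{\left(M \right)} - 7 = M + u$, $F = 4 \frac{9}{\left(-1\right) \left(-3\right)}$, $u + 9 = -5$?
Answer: $14$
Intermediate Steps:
$u = -14$ ($u = -9 - 5 = -14$)
$F = 12$ ($F = 4 \cdot \frac{9}{3} = 4 \cdot 9 \cdot \frac{1}{3} = 4 \cdot 3 = 12$)
$S{\left(M \right)} = -7 + M$ ($S{\left(M \right)} = 7 + \left(M - 14\right) = 7 + \left(-14 + M\right) = -7 + M$)
$O{\left(11 \right)} S{\left(8 \right)} + F = 2 \left(-7 + 8\right) + 12 = 2 \cdot 1 + 12 = 2 + 12 = 14$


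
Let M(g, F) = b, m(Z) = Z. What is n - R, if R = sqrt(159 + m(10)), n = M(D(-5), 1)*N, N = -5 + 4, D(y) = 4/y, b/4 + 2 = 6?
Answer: -29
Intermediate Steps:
b = 16 (b = -8 + 4*6 = -8 + 24 = 16)
M(g, F) = 16
N = -1
n = -16 (n = 16*(-1) = -16)
R = 13 (R = sqrt(159 + 10) = sqrt(169) = 13)
n - R = -16 - 1*13 = -16 - 13 = -29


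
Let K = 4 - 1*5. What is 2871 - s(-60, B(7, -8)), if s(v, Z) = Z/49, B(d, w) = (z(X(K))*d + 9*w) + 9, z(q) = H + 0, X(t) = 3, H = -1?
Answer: 20107/7 ≈ 2872.4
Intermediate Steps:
K = -1 (K = 4 - 5 = -1)
z(q) = -1 (z(q) = -1 + 0 = -1)
B(d, w) = 9 - d + 9*w (B(d, w) = (-d + 9*w) + 9 = 9 - d + 9*w)
s(v, Z) = Z/49 (s(v, Z) = Z*(1/49) = Z/49)
2871 - s(-60, B(7, -8)) = 2871 - (9 - 1*7 + 9*(-8))/49 = 2871 - (9 - 7 - 72)/49 = 2871 - (-70)/49 = 2871 - 1*(-10/7) = 2871 + 10/7 = 20107/7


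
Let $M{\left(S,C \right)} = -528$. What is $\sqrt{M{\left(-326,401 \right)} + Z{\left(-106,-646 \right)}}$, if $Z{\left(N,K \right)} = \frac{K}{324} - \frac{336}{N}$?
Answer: $\frac{i \sqrt{479470966}}{954} \approx 22.953 i$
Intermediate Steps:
$Z{\left(N,K \right)} = - \frac{336}{N} + \frac{K}{324}$ ($Z{\left(N,K \right)} = K \frac{1}{324} - \frac{336}{N} = \frac{K}{324} - \frac{336}{N} = - \frac{336}{N} + \frac{K}{324}$)
$\sqrt{M{\left(-326,401 \right)} + Z{\left(-106,-646 \right)}} = \sqrt{-528 + \left(- \frac{336}{-106} + \frac{1}{324} \left(-646\right)\right)} = \sqrt{-528 - - \frac{10097}{8586}} = \sqrt{-528 + \left(\frac{168}{53} - \frac{323}{162}\right)} = \sqrt{-528 + \frac{10097}{8586}} = \sqrt{- \frac{4523311}{8586}} = \frac{i \sqrt{479470966}}{954}$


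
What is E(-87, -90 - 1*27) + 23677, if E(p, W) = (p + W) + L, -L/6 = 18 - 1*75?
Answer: 23815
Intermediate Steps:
L = 342 (L = -6*(18 - 1*75) = -6*(18 - 75) = -6*(-57) = 342)
E(p, W) = 342 + W + p (E(p, W) = (p + W) + 342 = (W + p) + 342 = 342 + W + p)
E(-87, -90 - 1*27) + 23677 = (342 + (-90 - 1*27) - 87) + 23677 = (342 + (-90 - 27) - 87) + 23677 = (342 - 117 - 87) + 23677 = 138 + 23677 = 23815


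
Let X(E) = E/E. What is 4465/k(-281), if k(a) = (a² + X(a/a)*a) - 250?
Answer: 893/15686 ≈ 0.056930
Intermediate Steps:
X(E) = 1
k(a) = -250 + a + a² (k(a) = (a² + 1*a) - 250 = (a² + a) - 250 = (a + a²) - 250 = -250 + a + a²)
4465/k(-281) = 4465/(-250 - 281 + (-281)²) = 4465/(-250 - 281 + 78961) = 4465/78430 = 4465*(1/78430) = 893/15686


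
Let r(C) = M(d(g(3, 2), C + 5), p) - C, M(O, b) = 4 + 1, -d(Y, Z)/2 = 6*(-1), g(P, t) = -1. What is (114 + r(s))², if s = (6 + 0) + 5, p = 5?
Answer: 11664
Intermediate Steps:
d(Y, Z) = 12 (d(Y, Z) = -12*(-1) = -2*(-6) = 12)
s = 11 (s = 6 + 5 = 11)
M(O, b) = 5
r(C) = 5 - C
(114 + r(s))² = (114 + (5 - 1*11))² = (114 + (5 - 11))² = (114 - 6)² = 108² = 11664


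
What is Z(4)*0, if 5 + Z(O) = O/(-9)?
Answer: 0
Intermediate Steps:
Z(O) = -5 - O/9 (Z(O) = -5 + O/(-9) = -5 + O*(-1/9) = -5 - O/9)
Z(4)*0 = (-5 - 1/9*4)*0 = (-5 - 4/9)*0 = -49/9*0 = 0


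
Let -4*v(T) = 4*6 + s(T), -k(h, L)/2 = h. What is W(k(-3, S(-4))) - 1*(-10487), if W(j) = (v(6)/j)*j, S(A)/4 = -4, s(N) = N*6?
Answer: 10472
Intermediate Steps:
s(N) = 6*N
S(A) = -16 (S(A) = 4*(-4) = -16)
k(h, L) = -2*h
v(T) = -6 - 3*T/2 (v(T) = -(4*6 + 6*T)/4 = -(24 + 6*T)/4 = -6 - 3*T/2)
W(j) = -15 (W(j) = ((-6 - 3/2*6)/j)*j = ((-6 - 9)/j)*j = (-15/j)*j = -15)
W(k(-3, S(-4))) - 1*(-10487) = -15 - 1*(-10487) = -15 + 10487 = 10472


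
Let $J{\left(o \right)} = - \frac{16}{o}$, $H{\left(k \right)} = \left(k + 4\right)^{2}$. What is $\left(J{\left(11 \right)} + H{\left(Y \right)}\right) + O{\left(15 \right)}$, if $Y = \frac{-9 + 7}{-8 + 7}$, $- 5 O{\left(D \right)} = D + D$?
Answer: $\frac{314}{11} \approx 28.545$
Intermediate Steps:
$O{\left(D \right)} = - \frac{2 D}{5}$ ($O{\left(D \right)} = - \frac{D + D}{5} = - \frac{2 D}{5}$)
$Y = 2$ ($Y = - \frac{2}{-1} = \left(-2\right) \left(-1\right) = 2$)
$H{\left(k \right)} = \left(4 + k\right)^{2}$
$\left(J{\left(11 \right)} + H{\left(Y \right)}\right) + O{\left(15 \right)} = \left(- \frac{16}{11} + \left(4 + 2\right)^{2}\right) - 6 = \left(\left(-16\right) \frac{1}{11} + 6^{2}\right) - 6 = \left(- \frac{16}{11} + 36\right) - 6 = \frac{380}{11} - 6 = \frac{314}{11}$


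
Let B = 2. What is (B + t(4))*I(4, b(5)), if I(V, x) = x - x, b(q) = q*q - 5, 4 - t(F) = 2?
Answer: 0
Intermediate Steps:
t(F) = 2 (t(F) = 4 - 1*2 = 4 - 2 = 2)
b(q) = -5 + q**2 (b(q) = q**2 - 5 = -5 + q**2)
I(V, x) = 0
(B + t(4))*I(4, b(5)) = (2 + 2)*0 = 4*0 = 0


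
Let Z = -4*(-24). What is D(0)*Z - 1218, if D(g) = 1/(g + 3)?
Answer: -1186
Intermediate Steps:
D(g) = 1/(3 + g)
Z = 96
D(0)*Z - 1218 = 96/(3 + 0) - 1218 = 96/3 - 1218 = (⅓)*96 - 1218 = 32 - 1218 = -1186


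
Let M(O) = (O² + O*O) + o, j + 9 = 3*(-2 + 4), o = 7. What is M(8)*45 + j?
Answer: 6072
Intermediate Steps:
j = -3 (j = -9 + 3*(-2 + 4) = -9 + 3*2 = -9 + 6 = -3)
M(O) = 7 + 2*O² (M(O) = (O² + O*O) + 7 = (O² + O²) + 7 = 2*O² + 7 = 7 + 2*O²)
M(8)*45 + j = (7 + 2*8²)*45 - 3 = (7 + 2*64)*45 - 3 = (7 + 128)*45 - 3 = 135*45 - 3 = 6075 - 3 = 6072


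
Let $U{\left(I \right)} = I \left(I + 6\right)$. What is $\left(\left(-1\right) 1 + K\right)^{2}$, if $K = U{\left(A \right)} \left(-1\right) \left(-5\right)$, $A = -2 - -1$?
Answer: $676$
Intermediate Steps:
$A = -1$ ($A = -2 + 1 = -1$)
$U{\left(I \right)} = I \left(6 + I\right)$
$K = -25$ ($K = - (6 - 1) \left(-1\right) \left(-5\right) = \left(-1\right) 5 \left(-1\right) \left(-5\right) = \left(-5\right) \left(-1\right) \left(-5\right) = 5 \left(-5\right) = -25$)
$\left(\left(-1\right) 1 + K\right)^{2} = \left(\left(-1\right) 1 - 25\right)^{2} = \left(-1 - 25\right)^{2} = \left(-26\right)^{2} = 676$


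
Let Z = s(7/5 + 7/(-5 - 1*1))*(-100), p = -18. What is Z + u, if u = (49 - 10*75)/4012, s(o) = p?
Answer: 7220899/4012 ≈ 1799.8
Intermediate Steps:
s(o) = -18
u = -701/4012 (u = (49 - 750)*(1/4012) = -701*1/4012 = -701/4012 ≈ -0.17473)
Z = 1800 (Z = -18*(-100) = 1800)
Z + u = 1800 - 701/4012 = 7220899/4012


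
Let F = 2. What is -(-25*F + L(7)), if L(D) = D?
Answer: 43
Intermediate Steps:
-(-25*F + L(7)) = -(-25*2 + 7) = -(-50 + 7) = -1*(-43) = 43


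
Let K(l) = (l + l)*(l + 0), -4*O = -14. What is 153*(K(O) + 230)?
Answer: 77877/2 ≈ 38939.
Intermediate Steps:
O = 7/2 (O = -¼*(-14) = 7/2 ≈ 3.5000)
K(l) = 2*l² (K(l) = (2*l)*l = 2*l²)
153*(K(O) + 230) = 153*(2*(7/2)² + 230) = 153*(2*(49/4) + 230) = 153*(49/2 + 230) = 153*(509/2) = 77877/2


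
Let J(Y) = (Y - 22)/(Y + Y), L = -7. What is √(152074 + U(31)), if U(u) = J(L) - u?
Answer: √29800834/14 ≈ 389.93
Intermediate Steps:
J(Y) = (-22 + Y)/(2*Y) (J(Y) = (-22 + Y)/((2*Y)) = (-22 + Y)*(1/(2*Y)) = (-22 + Y)/(2*Y))
U(u) = 29/14 - u (U(u) = (½)*(-22 - 7)/(-7) - u = (½)*(-⅐)*(-29) - u = 29/14 - u)
√(152074 + U(31)) = √(152074 + (29/14 - 1*31)) = √(152074 + (29/14 - 31)) = √(152074 - 405/14) = √(2128631/14) = √29800834/14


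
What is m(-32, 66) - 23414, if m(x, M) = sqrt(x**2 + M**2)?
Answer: -23414 + 2*sqrt(1345) ≈ -23341.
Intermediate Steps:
m(x, M) = sqrt(M**2 + x**2)
m(-32, 66) - 23414 = sqrt(66**2 + (-32)**2) - 23414 = sqrt(4356 + 1024) - 23414 = sqrt(5380) - 23414 = 2*sqrt(1345) - 23414 = -23414 + 2*sqrt(1345)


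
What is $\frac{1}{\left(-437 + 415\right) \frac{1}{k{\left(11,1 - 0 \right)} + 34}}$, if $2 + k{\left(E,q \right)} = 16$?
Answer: $- \frac{24}{11} \approx -2.1818$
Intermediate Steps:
$k{\left(E,q \right)} = 14$ ($k{\left(E,q \right)} = -2 + 16 = 14$)
$\frac{1}{\left(-437 + 415\right) \frac{1}{k{\left(11,1 - 0 \right)} + 34}} = \frac{1}{\left(-437 + 415\right) \frac{1}{14 + 34}} = \frac{1}{\left(-22\right) \frac{1}{48}} = \frac{1}{- \frac{11}{24}} = - \frac{24}{11}$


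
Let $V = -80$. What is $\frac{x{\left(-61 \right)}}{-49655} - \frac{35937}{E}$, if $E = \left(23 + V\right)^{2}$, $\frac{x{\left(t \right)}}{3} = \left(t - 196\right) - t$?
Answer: $- \frac{198060147}{17925455} \approx -11.049$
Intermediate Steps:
$x{\left(t \right)} = -588$ ($x{\left(t \right)} = 3 \left(\left(t - 196\right) - t\right) = 3 \left(\left(-196 + t\right) - t\right) = 3 \left(-196\right) = -588$)
$E = 3249$ ($E = \left(23 - 80\right)^{2} = \left(-57\right)^{2} = 3249$)
$\frac{x{\left(-61 \right)}}{-49655} - \frac{35937}{E} = - \frac{588}{-49655} - \frac{35937}{3249} = \left(-588\right) \left(- \frac{1}{49655}\right) - \frac{3993}{361} = \frac{588}{49655} - \frac{3993}{361} = - \frac{198060147}{17925455}$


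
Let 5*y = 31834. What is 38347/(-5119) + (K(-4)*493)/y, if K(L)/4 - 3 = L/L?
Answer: -509422519/81479123 ≈ -6.2522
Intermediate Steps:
y = 31834/5 (y = (⅕)*31834 = 31834/5 ≈ 6366.8)
K(L) = 16 (K(L) = 12 + 4*(L/L) = 12 + 4*1 = 12 + 4 = 16)
38347/(-5119) + (K(-4)*493)/y = 38347/(-5119) + (16*493)/(31834/5) = 38347*(-1/5119) + 7888*(5/31834) = -38347/5119 + 19720/15917 = -509422519/81479123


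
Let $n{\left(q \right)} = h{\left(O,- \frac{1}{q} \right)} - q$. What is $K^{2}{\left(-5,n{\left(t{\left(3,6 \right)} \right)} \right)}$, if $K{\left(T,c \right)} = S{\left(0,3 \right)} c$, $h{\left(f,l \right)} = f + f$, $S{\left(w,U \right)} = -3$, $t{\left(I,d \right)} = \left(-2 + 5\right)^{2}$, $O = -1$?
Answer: $1089$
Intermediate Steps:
$t{\left(I,d \right)} = 9$ ($t{\left(I,d \right)} = 3^{2} = 9$)
$h{\left(f,l \right)} = 2 f$
$n{\left(q \right)} = -2 - q$ ($n{\left(q \right)} = 2 \left(-1\right) - q = -2 - q$)
$K{\left(T,c \right)} = - 3 c$
$K^{2}{\left(-5,n{\left(t{\left(3,6 \right)} \right)} \right)} = \left(- 3 \left(-2 - 9\right)\right)^{2} = \left(\left(-3\right) \left(-11\right)\right)^{2} = 33^{2} = 1089$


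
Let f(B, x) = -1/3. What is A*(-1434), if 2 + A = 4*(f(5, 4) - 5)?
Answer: 33460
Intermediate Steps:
f(B, x) = -1/3 (f(B, x) = -1*1/3 = -1/3)
A = -70/3 (A = -2 + 4*(-1/3 - 5) = -2 + 4*(-16/3) = -2 - 64/3 = -70/3 ≈ -23.333)
A*(-1434) = -70/3*(-1434) = 33460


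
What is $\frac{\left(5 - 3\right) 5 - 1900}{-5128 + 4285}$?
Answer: $\frac{630}{281} \approx 2.242$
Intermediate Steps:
$\frac{\left(5 - 3\right) 5 - 1900}{-5128 + 4285} = \frac{2 \cdot 5 - 1900}{-843} = \left(10 - 1900\right) \left(- \frac{1}{843}\right) = \left(-1890\right) \left(- \frac{1}{843}\right) = \frac{630}{281}$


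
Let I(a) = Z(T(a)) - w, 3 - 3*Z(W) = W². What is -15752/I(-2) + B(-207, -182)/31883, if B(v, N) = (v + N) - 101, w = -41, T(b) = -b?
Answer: -753361414/1944863 ≈ -387.36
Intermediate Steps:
B(v, N) = -101 + N + v (B(v, N) = (N + v) - 101 = -101 + N + v)
Z(W) = 1 - W²/3
I(a) = 42 - a²/3 (I(a) = (1 - a²/3) - 1*(-41) = (1 - a²/3) + 41 = 42 - a²/3)
-15752/I(-2) + B(-207, -182)/31883 = -15752/(42 - ⅓*(-2)²) + (-101 - 182 - 207)/31883 = -15752/(42 - ⅓*4) - 490*1/31883 = -15752/(42 - 4/3) - 490/31883 = -15752/122/3 - 490/31883 = -15752*3/122 - 490/31883 = -23628/61 - 490/31883 = -753361414/1944863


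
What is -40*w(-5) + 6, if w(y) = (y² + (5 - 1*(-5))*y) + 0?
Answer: 1006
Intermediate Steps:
w(y) = y² + 10*y (w(y) = (y² + (5 + 5)*y) + 0 = (y² + 10*y) + 0 = y² + 10*y)
-40*w(-5) + 6 = -(-200)*(10 - 5) + 6 = -(-200)*5 + 6 = -40*(-25) + 6 = 1000 + 6 = 1006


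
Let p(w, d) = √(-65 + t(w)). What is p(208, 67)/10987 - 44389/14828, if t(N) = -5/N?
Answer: -44389/14828 + 5*I*√7033/571324 ≈ -2.9936 + 0.00073394*I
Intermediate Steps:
p(w, d) = √(-65 - 5/w)
p(208, 67)/10987 - 44389/14828 = √(-65 - 5/208)/10987 - 44389/14828 = √(-65 - 5*1/208)*(1/10987) - 44389*1/14828 = √(-65 - 5/208)*(1/10987) - 44389/14828 = √(-13525/208)*(1/10987) - 44389/14828 = (5*I*√7033/52)*(1/10987) - 44389/14828 = 5*I*√7033/571324 - 44389/14828 = -44389/14828 + 5*I*√7033/571324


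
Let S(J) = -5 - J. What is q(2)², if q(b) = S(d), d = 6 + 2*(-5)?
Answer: 1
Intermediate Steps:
d = -4 (d = 6 - 10 = -4)
q(b) = -1 (q(b) = -5 - 1*(-4) = -5 + 4 = -1)
q(2)² = (-1)² = 1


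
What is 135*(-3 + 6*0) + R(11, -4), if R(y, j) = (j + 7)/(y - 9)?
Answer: -807/2 ≈ -403.50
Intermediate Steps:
R(y, j) = (7 + j)/(-9 + y)
135*(-3 + 6*0) + R(11, -4) = 135*(-3 + 6*0) + (7 - 4)/(-9 + 11) = 135*(-3 + 0) + 3/2 = 135*(-3) + (1/2)*3 = -405 + 3/2 = -807/2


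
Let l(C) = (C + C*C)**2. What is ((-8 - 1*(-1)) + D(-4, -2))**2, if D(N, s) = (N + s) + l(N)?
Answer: 17161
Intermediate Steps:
l(C) = (C + C**2)**2
D(N, s) = N + s + N**2*(1 + N)**2 (D(N, s) = (N + s) + N**2*(1 + N)**2 = N + s + N**2*(1 + N)**2)
((-8 - 1*(-1)) + D(-4, -2))**2 = ((-8 - 1*(-1)) + (-4 - 2 + (-4)**2*(1 - 4)**2))**2 = ((-8 + 1) + (-4 - 2 + 16*(-3)**2))**2 = (-7 + (-4 - 2 + 16*9))**2 = (-7 + (-4 - 2 + 144))**2 = (-7 + 138)**2 = 131**2 = 17161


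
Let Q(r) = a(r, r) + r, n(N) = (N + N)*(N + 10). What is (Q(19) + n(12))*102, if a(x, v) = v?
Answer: 57732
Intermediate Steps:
n(N) = 2*N*(10 + N) (n(N) = (2*N)*(10 + N) = 2*N*(10 + N))
Q(r) = 2*r (Q(r) = r + r = 2*r)
(Q(19) + n(12))*102 = (2*19 + 2*12*(10 + 12))*102 = (38 + 2*12*22)*102 = (38 + 528)*102 = 566*102 = 57732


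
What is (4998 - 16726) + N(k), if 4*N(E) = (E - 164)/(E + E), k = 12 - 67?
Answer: -5160101/440 ≈ -11728.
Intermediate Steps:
k = -55
N(E) = (-164 + E)/(8*E) (N(E) = ((E - 164)/(E + E))/4 = ((-164 + E)/((2*E)))/4 = ((-164 + E)*(1/(2*E)))/4 = ((-164 + E)/(2*E))/4 = (-164 + E)/(8*E))
(4998 - 16726) + N(k) = (4998 - 16726) + (⅛)*(-164 - 55)/(-55) = -11728 + (⅛)*(-1/55)*(-219) = -11728 + 219/440 = -5160101/440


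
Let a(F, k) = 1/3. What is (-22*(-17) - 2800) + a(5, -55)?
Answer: -7277/3 ≈ -2425.7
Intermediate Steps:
a(F, k) = ⅓
(-22*(-17) - 2800) + a(5, -55) = (-22*(-17) - 2800) + ⅓ = (374 - 2800) + ⅓ = -2426 + ⅓ = -7277/3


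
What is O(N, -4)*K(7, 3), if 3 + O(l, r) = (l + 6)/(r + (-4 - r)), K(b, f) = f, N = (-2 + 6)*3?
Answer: -45/2 ≈ -22.500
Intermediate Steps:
N = 12 (N = 4*3 = 12)
O(l, r) = -9/2 - l/4 (O(l, r) = -3 + (l + 6)/(r + (-4 - r)) = -3 + (6 + l)/(-4) = -3 + (6 + l)*(-¼) = -3 + (-3/2 - l/4) = -9/2 - l/4)
O(N, -4)*K(7, 3) = (-9/2 - ¼*12)*3 = (-9/2 - 3)*3 = -15/2*3 = -45/2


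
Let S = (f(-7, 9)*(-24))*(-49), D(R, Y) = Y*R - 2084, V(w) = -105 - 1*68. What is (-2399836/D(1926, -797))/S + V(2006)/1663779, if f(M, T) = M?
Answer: -171717909185/584793204310588 ≈ -0.00029364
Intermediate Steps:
V(w) = -173 (V(w) = -105 - 68 = -173)
D(R, Y) = -2084 + R*Y (D(R, Y) = R*Y - 2084 = -2084 + R*Y)
S = -8232 (S = -7*(-24)*(-49) = 168*(-49) = -8232)
(-2399836/D(1926, -797))/S + V(2006)/1663779 = -2399836/(-2084 + 1926*(-797))/(-8232) - 173/1663779 = -2399836/(-2084 - 1535022)*(-1/8232) - 173*1/1663779 = -2399836/(-1537106)*(-1/8232) - 173/1663779 = -2399836*(-1/1537106)*(-1/8232) - 173/1663779 = (1199918/768553)*(-1/8232) - 173/1663779 = -599959/3163364148 - 173/1663779 = -171717909185/584793204310588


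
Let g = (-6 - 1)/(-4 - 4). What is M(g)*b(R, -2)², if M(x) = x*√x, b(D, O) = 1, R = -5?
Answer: 7*√14/32 ≈ 0.81849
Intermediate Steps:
g = 7/8 (g = -7/(-8) = -7*(-⅛) = 7/8 ≈ 0.87500)
M(x) = x^(3/2)
M(g)*b(R, -2)² = (7/8)^(3/2)*1² = (7*√14/32)*1 = 7*√14/32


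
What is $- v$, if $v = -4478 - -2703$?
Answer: $1775$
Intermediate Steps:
$v = -1775$ ($v = -4478 + 2703 = -1775$)
$- v = \left(-1\right) \left(-1775\right) = 1775$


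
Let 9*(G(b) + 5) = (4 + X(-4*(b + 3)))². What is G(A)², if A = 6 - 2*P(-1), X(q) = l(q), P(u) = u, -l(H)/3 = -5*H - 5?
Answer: 168786218896/81 ≈ 2.0838e+9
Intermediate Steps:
l(H) = 15 + 15*H (l(H) = -3*(-5*H - 5) = -3*(-5 - 5*H) = 15 + 15*H)
X(q) = 15 + 15*q
A = 8 (A = 6 - 2*(-1) = 6 + 2 = 8)
G(b) = -5 + (-161 - 60*b)²/9 (G(b) = -5 + (4 + (15 + 15*(-4*(b + 3))))²/9 = -5 + (4 + (15 + 15*(-4*(3 + b))))²/9 = -5 + (4 + (15 + 15*(-12 - 4*b)))²/9 = -5 + (4 + (15 + (-180 - 60*b)))²/9 = -5 + (4 + (-165 - 60*b))²/9 = -5 + (-161 - 60*b)²/9)
G(A)² = (-5 + (161 + 60*8)²/9)² = (-5 + (161 + 480)²/9)² = (-5 + (⅑)*641²)² = (-5 + (⅑)*410881)² = (-5 + 410881/9)² = (410836/9)² = 168786218896/81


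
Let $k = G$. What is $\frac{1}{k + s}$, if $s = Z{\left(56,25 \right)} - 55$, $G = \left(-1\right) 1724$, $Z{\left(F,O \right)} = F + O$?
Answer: $- \frac{1}{1698} \approx -0.00058893$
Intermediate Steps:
$G = -1724$
$s = 26$ ($s = \left(56 + 25\right) - 55 = 81 - 55 = 26$)
$k = -1724$
$\frac{1}{k + s} = \frac{1}{-1724 + 26} = \frac{1}{-1698} = - \frac{1}{1698}$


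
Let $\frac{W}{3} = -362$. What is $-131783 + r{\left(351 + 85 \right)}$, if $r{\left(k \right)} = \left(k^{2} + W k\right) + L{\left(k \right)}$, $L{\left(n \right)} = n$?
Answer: $-414747$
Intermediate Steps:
$W = -1086$ ($W = 3 \left(-362\right) = -1086$)
$r{\left(k \right)} = k^{2} - 1085 k$ ($r{\left(k \right)} = \left(k^{2} - 1086 k\right) + k = k^{2} - 1085 k$)
$-131783 + r{\left(351 + 85 \right)} = -131783 + \left(351 + 85\right) \left(-1085 + \left(351 + 85\right)\right) = -131783 + 436 \left(-1085 + 436\right) = -131783 + 436 \left(-649\right) = -131783 - 282964 = -414747$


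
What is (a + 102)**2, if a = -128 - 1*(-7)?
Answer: 361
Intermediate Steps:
a = -121 (a = -128 + 7 = -121)
(a + 102)**2 = (-121 + 102)**2 = (-19)**2 = 361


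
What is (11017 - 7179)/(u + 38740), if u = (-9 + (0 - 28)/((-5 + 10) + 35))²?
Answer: 383800/3883409 ≈ 0.098831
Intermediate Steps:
u = 9409/100 (u = (-9 - 28/(5 + 35))² = (-9 - 28/40)² = (-9 - 28*1/40)² = (-9 - 7/10)² = (-97/10)² = 9409/100 ≈ 94.090)
(11017 - 7179)/(u + 38740) = (11017 - 7179)/(9409/100 + 38740) = 3838/(3883409/100) = 3838*(100/3883409) = 383800/3883409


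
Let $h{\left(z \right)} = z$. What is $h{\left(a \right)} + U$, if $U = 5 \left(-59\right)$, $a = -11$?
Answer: $-306$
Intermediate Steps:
$U = -295$
$h{\left(a \right)} + U = -11 - 295 = -306$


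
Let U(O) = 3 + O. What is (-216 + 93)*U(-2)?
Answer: -123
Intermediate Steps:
(-216 + 93)*U(-2) = (-216 + 93)*(3 - 2) = -123*1 = -123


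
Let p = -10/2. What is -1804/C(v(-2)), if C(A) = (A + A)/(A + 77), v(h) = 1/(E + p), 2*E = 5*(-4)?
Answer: 1040908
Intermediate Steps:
p = -5 (p = -10*½ = -5)
E = -10 (E = (5*(-4))/2 = (½)*(-20) = -10)
v(h) = -1/15 (v(h) = 1/(-10 - 5) = 1/(-15) = -1/15)
C(A) = 2*A/(77 + A) (C(A) = (2*A)/(77 + A) = 2*A/(77 + A))
-1804/C(v(-2)) = -1804/(2*(-1/15)/(77 - 1/15)) = -1804/(2*(-1/15)/(1154/15)) = -1804/(2*(-1/15)*(15/1154)) = -1804/(-1/577) = -1804*(-577) = 1040908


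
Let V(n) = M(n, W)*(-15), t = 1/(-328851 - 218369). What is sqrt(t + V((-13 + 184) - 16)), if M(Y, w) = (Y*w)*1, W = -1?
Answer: sqrt(174055154495695)/273610 ≈ 48.218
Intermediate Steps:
M(Y, w) = Y*w
t = -1/547220 (t = 1/(-547220) = -1/547220 ≈ -1.8274e-6)
V(n) = 15*n (V(n) = (n*(-1))*(-15) = -n*(-15) = 15*n)
sqrt(t + V((-13 + 184) - 16)) = sqrt(-1/547220 + 15*((-13 + 184) - 16)) = sqrt(-1/547220 + 15*(171 - 16)) = sqrt(-1/547220 + 15*155) = sqrt(-1/547220 + 2325) = sqrt(1272286499/547220) = sqrt(174055154495695)/273610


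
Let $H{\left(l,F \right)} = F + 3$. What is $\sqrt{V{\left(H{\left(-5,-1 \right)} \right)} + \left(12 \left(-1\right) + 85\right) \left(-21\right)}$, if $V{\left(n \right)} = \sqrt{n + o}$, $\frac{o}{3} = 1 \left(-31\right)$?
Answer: $\sqrt{-1533 + i \sqrt{91}} \approx 0.1218 + 39.154 i$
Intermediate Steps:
$H{\left(l,F \right)} = 3 + F$
$o = -93$ ($o = 3 \cdot 1 \left(-31\right) = 3 \left(-31\right) = -93$)
$V{\left(n \right)} = \sqrt{-93 + n}$ ($V{\left(n \right)} = \sqrt{n - 93} = \sqrt{-93 + n}$)
$\sqrt{V{\left(H{\left(-5,-1 \right)} \right)} + \left(12 \left(-1\right) + 85\right) \left(-21\right)} = \sqrt{\sqrt{-93 + \left(3 - 1\right)} + \left(12 \left(-1\right) + 85\right) \left(-21\right)} = \sqrt{\sqrt{-93 + 2} + \left(-12 + 85\right) \left(-21\right)} = \sqrt{\sqrt{-91} + 73 \left(-21\right)} = \sqrt{i \sqrt{91} - 1533} = \sqrt{-1533 + i \sqrt{91}}$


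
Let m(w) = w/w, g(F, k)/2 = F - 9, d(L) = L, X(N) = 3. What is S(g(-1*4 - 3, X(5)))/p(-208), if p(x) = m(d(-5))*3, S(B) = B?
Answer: -32/3 ≈ -10.667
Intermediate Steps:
g(F, k) = -18 + 2*F (g(F, k) = 2*(F - 9) = 2*(-9 + F) = -18 + 2*F)
m(w) = 1
p(x) = 3 (p(x) = 1*3 = 3)
S(g(-1*4 - 3, X(5)))/p(-208) = (-18 + 2*(-1*4 - 3))/3 = (-18 + 2*(-4 - 3))*(⅓) = (-18 + 2*(-7))*(⅓) = (-18 - 14)*(⅓) = -32*⅓ = -32/3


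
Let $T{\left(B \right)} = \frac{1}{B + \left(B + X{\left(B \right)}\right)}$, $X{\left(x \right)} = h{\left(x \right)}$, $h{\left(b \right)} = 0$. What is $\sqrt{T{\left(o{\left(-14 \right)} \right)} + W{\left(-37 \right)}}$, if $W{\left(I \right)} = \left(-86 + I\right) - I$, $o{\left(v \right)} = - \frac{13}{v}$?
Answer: $\frac{i \sqrt{14443}}{13} \approx 9.2445 i$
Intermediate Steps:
$X{\left(x \right)} = 0$
$W{\left(I \right)} = -86$
$T{\left(B \right)} = \frac{1}{2 B}$ ($T{\left(B \right)} = \frac{1}{B + \left(B + 0\right)} = \frac{1}{B + B} = \frac{1}{2 B}$)
$\sqrt{T{\left(o{\left(-14 \right)} \right)} + W{\left(-37 \right)}} = \sqrt{\frac{1}{2 \left(- \frac{13}{-14}\right)} - 86} = \sqrt{\frac{1}{2 \left(\left(-13\right) \left(- \frac{1}{14}\right)\right)} - 86} = \sqrt{\frac{1}{2 \cdot \frac{13}{14}} - 86} = \sqrt{\frac{1}{2} \cdot \frac{14}{13} - 86} = \sqrt{\frac{7}{13} - 86} = \sqrt{- \frac{1111}{13}} = \frac{i \sqrt{14443}}{13}$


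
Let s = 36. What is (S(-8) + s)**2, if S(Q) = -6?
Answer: 900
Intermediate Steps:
(S(-8) + s)**2 = (-6 + 36)**2 = 30**2 = 900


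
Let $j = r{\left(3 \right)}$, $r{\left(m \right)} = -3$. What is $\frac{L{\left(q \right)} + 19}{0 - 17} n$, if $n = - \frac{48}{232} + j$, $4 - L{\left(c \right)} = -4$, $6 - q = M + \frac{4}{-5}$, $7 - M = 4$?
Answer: $\frac{2511}{493} \approx 5.0933$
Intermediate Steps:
$M = 3$ ($M = 7 - 4 = 3$)
$j = -3$
$q = \frac{19}{5}$ ($q = 6 - \left(3 + \frac{4}{-5}\right) = 6 - \left(3 + 4 \left(- \frac{1}{5}\right)\right) = 6 - \left(3 - \frac{4}{5}\right) = 6 - \frac{11}{5} = \frac{19}{5} \approx 3.8$)
$L{\left(c \right)} = 8$ ($L{\left(c \right)} = 4 - -4 = 4 + 4 = 8$)
$n = - \frac{93}{29}$ ($n = - \frac{48}{232} - 3 = \left(-48\right) \frac{1}{232} - 3 = - \frac{6}{29} - 3 = - \frac{93}{29} \approx -3.2069$)
$\frac{L{\left(q \right)} + 19}{0 - 17} n = \frac{8 + 19}{0 - 17} \left(- \frac{93}{29}\right) = \frac{27}{-17} \left(- \frac{93}{29}\right) = 27 \left(- \frac{1}{17}\right) \left(- \frac{93}{29}\right) = \left(- \frac{27}{17}\right) \left(- \frac{93}{29}\right) = \frac{2511}{493}$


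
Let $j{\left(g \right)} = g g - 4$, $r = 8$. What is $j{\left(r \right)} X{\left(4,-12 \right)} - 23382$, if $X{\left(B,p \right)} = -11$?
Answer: $-24042$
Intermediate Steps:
$j{\left(g \right)} = -4 + g^{2}$ ($j{\left(g \right)} = g^{2} - 4 = -4 + g^{2}$)
$j{\left(r \right)} X{\left(4,-12 \right)} - 23382 = \left(-4 + 8^{2}\right) \left(-11\right) - 23382 = \left(-4 + 64\right) \left(-11\right) - 23382 = 60 \left(-11\right) - 23382 = -660 - 23382 = -24042$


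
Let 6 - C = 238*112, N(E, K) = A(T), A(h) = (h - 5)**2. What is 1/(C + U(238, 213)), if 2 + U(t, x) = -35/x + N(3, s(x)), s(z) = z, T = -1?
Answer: -213/5669243 ≈ -3.7571e-5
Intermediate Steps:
A(h) = (-5 + h)**2
N(E, K) = 36 (N(E, K) = (-5 - 1)**2 = (-6)**2 = 36)
U(t, x) = 34 - 35/x (U(t, x) = -2 + (-35/x + 36) = -2 + (36 - 35/x) = 34 - 35/x)
C = -26650 (C = 6 - 238*112 = 6 - 1*26656 = 6 - 26656 = -26650)
1/(C + U(238, 213)) = 1/(-26650 + (34 - 35/213)) = 1/(-26650 + 7207/213) = 1/(-5669243/213) = -213/5669243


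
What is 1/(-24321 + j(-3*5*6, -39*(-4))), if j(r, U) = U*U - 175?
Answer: -1/160 ≈ -0.0062500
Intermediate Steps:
j(r, U) = -175 + U² (j(r, U) = U² - 175 = -175 + U²)
1/(-24321 + j(-3*5*6, -39*(-4))) = 1/(-24321 + (-175 + (-39*(-4))²)) = 1/(-24321 + (-175 + 156²)) = 1/(-24321 + (-175 + 24336)) = 1/(-24321 + 24161) = 1/(-160) = -1/160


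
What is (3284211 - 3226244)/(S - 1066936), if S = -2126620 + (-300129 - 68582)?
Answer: -57967/3562267 ≈ -0.016273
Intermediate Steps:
S = -2495331 (S = -2126620 - 368711 = -2495331)
(3284211 - 3226244)/(S - 1066936) = (3284211 - 3226244)/(-2495331 - 1066936) = 57967/(-3562267) = 57967*(-1/3562267) = -57967/3562267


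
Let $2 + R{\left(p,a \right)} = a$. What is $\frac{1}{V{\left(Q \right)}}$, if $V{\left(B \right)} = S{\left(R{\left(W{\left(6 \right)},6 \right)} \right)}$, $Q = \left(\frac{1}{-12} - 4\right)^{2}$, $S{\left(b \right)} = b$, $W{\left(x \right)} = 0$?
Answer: $\frac{1}{4} \approx 0.25$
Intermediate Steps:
$R{\left(p,a \right)} = -2 + a$
$Q = \frac{2401}{144}$ ($Q = \left(- \frac{1}{12} - 4\right)^{2} = \left(- \frac{49}{12}\right)^{2} = \frac{2401}{144} \approx 16.674$)
$V{\left(B \right)} = 4$ ($V{\left(B \right)} = -2 + 6 = 4$)
$\frac{1}{V{\left(Q \right)}} = \frac{1}{4}$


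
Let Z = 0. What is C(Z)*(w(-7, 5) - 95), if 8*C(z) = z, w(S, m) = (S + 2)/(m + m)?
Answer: 0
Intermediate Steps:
w(S, m) = (2 + S)/(2*m) (w(S, m) = (2 + S)/((2*m)) = (2 + S)*(1/(2*m)) = (2 + S)/(2*m))
C(z) = z/8
C(Z)*(w(-7, 5) - 95) = ((⅛)*0)*((½)*(2 - 7)/5 - 95) = 0*((½)*(⅕)*(-5) - 95) = 0*(-½ - 95) = 0*(-191/2) = 0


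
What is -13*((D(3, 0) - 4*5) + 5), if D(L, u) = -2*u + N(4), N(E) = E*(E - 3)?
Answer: 143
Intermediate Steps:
N(E) = E*(-3 + E)
D(L, u) = 4 - 2*u (D(L, u) = -2*u + 4*(-3 + 4) = -2*u + 4*1 = -2*u + 4 = 4 - 2*u)
-13*((D(3, 0) - 4*5) + 5) = -13*(((4 - 2*0) - 4*5) + 5) = -13*(((4 + 0) - 20) + 5) = -13*((4 - 20) + 5) = -13*(-16 + 5) = -13*(-11) = 143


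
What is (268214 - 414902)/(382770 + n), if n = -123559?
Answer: -146688/259211 ≈ -0.56590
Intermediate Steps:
(268214 - 414902)/(382770 + n) = (268214 - 414902)/(382770 - 123559) = -146688/259211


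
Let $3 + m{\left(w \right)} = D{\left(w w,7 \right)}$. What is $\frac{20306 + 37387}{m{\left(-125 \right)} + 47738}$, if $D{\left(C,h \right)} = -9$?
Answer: $\frac{57693}{47726} \approx 1.2088$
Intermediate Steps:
$m{\left(w \right)} = -12$ ($m{\left(w \right)} = -3 - 9 = -12$)
$\frac{20306 + 37387}{m{\left(-125 \right)} + 47738} = \frac{20306 + 37387}{-12 + 47738} = \frac{57693}{47726}$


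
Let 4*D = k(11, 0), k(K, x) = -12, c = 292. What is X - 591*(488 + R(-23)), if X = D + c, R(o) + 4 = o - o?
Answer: -285755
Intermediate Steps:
R(o) = -4 (R(o) = -4 + (o - o) = -4 + 0 = -4)
D = -3 (D = (¼)*(-12) = -3)
X = 289 (X = -3 + 292 = 289)
X - 591*(488 + R(-23)) = 289 - 591*(488 - 4) = 289 - 591*484 = 289 - 286044 = -285755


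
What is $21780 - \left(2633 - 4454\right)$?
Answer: $23601$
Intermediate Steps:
$21780 - \left(2633 - 4454\right) = 21780 - -1821 = 21780 + 1821 = 23601$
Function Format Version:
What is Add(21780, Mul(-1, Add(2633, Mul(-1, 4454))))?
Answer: 23601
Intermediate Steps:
Add(21780, Mul(-1, Add(2633, Mul(-1, 4454)))) = Add(21780, Mul(-1, Add(2633, -4454))) = Add(21780, Mul(-1, -1821)) = Add(21780, 1821) = 23601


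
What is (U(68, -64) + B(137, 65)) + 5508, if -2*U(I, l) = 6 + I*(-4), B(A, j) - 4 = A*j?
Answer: 14550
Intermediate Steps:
B(A, j) = 4 + A*j
U(I, l) = -3 + 2*I (U(I, l) = -(6 + I*(-4))/2 = -(6 - 4*I)/2 = -3 + 2*I)
(U(68, -64) + B(137, 65)) + 5508 = ((-3 + 2*68) + (4 + 137*65)) + 5508 = ((-3 + 136) + (4 + 8905)) + 5508 = (133 + 8909) + 5508 = 9042 + 5508 = 14550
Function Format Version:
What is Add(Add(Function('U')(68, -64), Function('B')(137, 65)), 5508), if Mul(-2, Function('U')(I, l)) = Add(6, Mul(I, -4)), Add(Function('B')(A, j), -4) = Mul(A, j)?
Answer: 14550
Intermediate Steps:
Function('B')(A, j) = Add(4, Mul(A, j))
Function('U')(I, l) = Add(-3, Mul(2, I)) (Function('U')(I, l) = Mul(Rational(-1, 2), Add(6, Mul(I, -4))) = Mul(Rational(-1, 2), Add(6, Mul(-4, I))) = Add(-3, Mul(2, I)))
Add(Add(Function('U')(68, -64), Function('B')(137, 65)), 5508) = Add(Add(Add(-3, Mul(2, 68)), Add(4, Mul(137, 65))), 5508) = Add(Add(Add(-3, 136), Add(4, 8905)), 5508) = Add(Add(133, 8909), 5508) = Add(9042, 5508) = 14550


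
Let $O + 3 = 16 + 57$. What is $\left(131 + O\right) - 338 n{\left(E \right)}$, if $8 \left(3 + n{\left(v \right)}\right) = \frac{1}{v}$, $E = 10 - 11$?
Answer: $\frac{5029}{4} \approx 1257.3$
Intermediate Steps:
$O = 70$ ($O = -3 + \left(16 + 57\right) = -3 + 73 = 70$)
$E = -1$
$n{\left(v \right)} = -3 + \frac{1}{8 v}$
$\left(131 + O\right) - 338 n{\left(E \right)} = \left(131 + 70\right) - 338 \left(-3 + \frac{1}{8 \left(-1\right)}\right) = 201 - 338 \left(-3 + \frac{1}{8} \left(-1\right)\right) = 201 - 338 \left(-3 - \frac{1}{8}\right) = 201 - - \frac{4225}{4} = 201 + \frac{4225}{4} = \frac{5029}{4}$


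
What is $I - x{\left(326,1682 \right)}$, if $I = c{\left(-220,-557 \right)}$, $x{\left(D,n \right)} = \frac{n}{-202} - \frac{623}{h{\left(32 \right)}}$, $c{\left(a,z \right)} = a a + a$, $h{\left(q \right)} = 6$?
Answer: $\frac{29265049}{606} \approx 48292.0$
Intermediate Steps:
$c{\left(a,z \right)} = a + a^{2}$ ($c{\left(a,z \right)} = a^{2} + a = a + a^{2}$)
$x{\left(D,n \right)} = - \frac{623}{6} - \frac{n}{202}$ ($x{\left(D,n \right)} = \frac{n}{-202} - \frac{623}{6} = n \left(- \frac{1}{202}\right) - \frac{623}{6} = - \frac{n}{202} - \frac{623}{6} = - \frac{623}{6} - \frac{n}{202}$)
$I = 48180$ ($I = - 220 \left(1 - 220\right) = \left(-220\right) \left(-219\right) = 48180$)
$I - x{\left(326,1682 \right)} = 48180 - \left(- \frac{623}{6} - \frac{841}{101}\right) = 48180 - - \frac{67969}{606} = 48180 + \frac{67969}{606} = \frac{29265049}{606}$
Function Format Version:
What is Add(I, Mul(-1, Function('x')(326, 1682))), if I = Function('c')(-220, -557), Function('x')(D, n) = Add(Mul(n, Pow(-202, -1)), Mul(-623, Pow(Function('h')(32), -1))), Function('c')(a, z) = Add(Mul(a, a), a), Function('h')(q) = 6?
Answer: Rational(29265049, 606) ≈ 48292.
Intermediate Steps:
Function('c')(a, z) = Add(a, Pow(a, 2)) (Function('c')(a, z) = Add(Pow(a, 2), a) = Add(a, Pow(a, 2)))
Function('x')(D, n) = Add(Rational(-623, 6), Mul(Rational(-1, 202), n)) (Function('x')(D, n) = Add(Mul(n, Pow(-202, -1)), Mul(-623, Pow(6, -1))) = Add(Mul(n, Rational(-1, 202)), Mul(-623, Rational(1, 6))) = Add(Mul(Rational(-1, 202), n), Rational(-623, 6)) = Add(Rational(-623, 6), Mul(Rational(-1, 202), n)))
I = 48180 (I = Mul(-220, Add(1, -220)) = Mul(-220, -219) = 48180)
Add(I, Mul(-1, Function('x')(326, 1682))) = Add(48180, Mul(-1, Add(Rational(-623, 6), Mul(Rational(-1, 202), 1682)))) = Add(48180, Mul(-1, Add(Rational(-623, 6), Rational(-841, 101)))) = Add(48180, Mul(-1, Rational(-67969, 606))) = Add(48180, Rational(67969, 606)) = Rational(29265049, 606)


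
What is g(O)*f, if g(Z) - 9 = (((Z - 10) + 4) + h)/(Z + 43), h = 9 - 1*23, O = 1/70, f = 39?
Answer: 1002300/3011 ≈ 332.88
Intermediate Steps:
O = 1/70 ≈ 0.014286
h = -14 (h = 9 - 23 = -14)
g(Z) = 9 + (-20 + Z)/(43 + Z) (g(Z) = 9 + (((Z - 10) + 4) - 14)/(Z + 43) = 9 + (((-10 + Z) + 4) - 14)/(43 + Z) = 9 + ((-6 + Z) - 14)/(43 + Z) = 9 + (-20 + Z)/(43 + Z))
g(O)*f = ((367 + 10*(1/70))/(43 + 1/70))*39 = ((367 + 1/7)/(3011/70))*39 = ((70/3011)*(2570/7))*39 = (25700/3011)*39 = 1002300/3011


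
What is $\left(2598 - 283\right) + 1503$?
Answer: $3818$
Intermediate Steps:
$\left(2598 - 283\right) + 1503 = 2315 + 1503 = 3818$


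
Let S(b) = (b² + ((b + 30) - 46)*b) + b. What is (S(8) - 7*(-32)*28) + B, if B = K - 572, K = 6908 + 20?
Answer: 12636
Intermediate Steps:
K = 6928
B = 6356 (B = 6928 - 572 = 6356)
S(b) = b + b² + b*(-16 + b) (S(b) = (b² + ((30 + b) - 46)*b) + b = (b² + (-16 + b)*b) + b = (b² + b*(-16 + b)) + b = b + b² + b*(-16 + b))
(S(8) - 7*(-32)*28) + B = (8*(-15 + 2*8) - 7*(-32)*28) + 6356 = (8*(-15 + 16) + 224*28) + 6356 = (8*1 + 6272) + 6356 = (8 + 6272) + 6356 = 6280 + 6356 = 12636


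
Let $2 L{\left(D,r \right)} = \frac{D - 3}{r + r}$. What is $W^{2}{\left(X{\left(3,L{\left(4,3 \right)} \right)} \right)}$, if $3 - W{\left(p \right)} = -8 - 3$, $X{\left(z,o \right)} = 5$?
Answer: $196$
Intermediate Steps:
$L{\left(D,r \right)} = \frac{-3 + D}{4 r}$ ($L{\left(D,r \right)} = \frac{\left(D - 3\right) \frac{1}{r + r}}{2} = \frac{\left(-3 + D\right) \frac{1}{2 r}}{2} = \frac{\frac{1}{2} \frac{1}{r} \left(-3 + D\right)}{2} = \frac{-3 + D}{4 r}$)
$W{\left(p \right)} = 14$ ($W{\left(p \right)} = 3 - \left(-8 - 3\right) = 3 - -11 = 3 + 11 = 14$)
$W^{2}{\left(X{\left(3,L{\left(4,3 \right)} \right)} \right)} = 14^{2} = 196$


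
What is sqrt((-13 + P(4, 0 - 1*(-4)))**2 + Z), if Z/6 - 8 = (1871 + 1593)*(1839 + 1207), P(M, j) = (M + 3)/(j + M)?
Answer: sqrt(4051728577)/8 ≈ 7956.6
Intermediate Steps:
P(M, j) = (3 + M)/(M + j)
Z = 63308112 (Z = 48 + 6*((1871 + 1593)*(1839 + 1207)) = 48 + 6*(3464*3046) = 48 + 6*10551344 = 48 + 63308064 = 63308112)
sqrt((-13 + P(4, 0 - 1*(-4)))**2 + Z) = sqrt((-13 + (3 + 4)/(4 + (0 - 1*(-4))))**2 + 63308112) = sqrt((-13 + 7/(4 + (0 + 4)))**2 + 63308112) = sqrt((-13 + 7/(4 + 4))**2 + 63308112) = sqrt((-13 + 7/8)**2 + 63308112) = sqrt((-97/8)**2 + 63308112) = sqrt(9409/64 + 63308112) = sqrt(4051728577/64) = sqrt(4051728577)/8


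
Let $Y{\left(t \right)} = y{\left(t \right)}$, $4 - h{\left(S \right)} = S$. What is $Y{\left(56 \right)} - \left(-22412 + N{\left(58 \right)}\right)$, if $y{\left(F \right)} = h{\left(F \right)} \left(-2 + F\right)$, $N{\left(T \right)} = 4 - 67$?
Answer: $19667$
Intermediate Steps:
$N{\left(T \right)} = -63$
$h{\left(S \right)} = 4 - S$
$y{\left(F \right)} = \left(-2 + F\right) \left(4 - F\right)$ ($y{\left(F \right)} = \left(4 - F\right) \left(-2 + F\right) = \left(-2 + F\right) \left(4 - F\right)$)
$Y{\left(t \right)} = - \left(-4 + t\right) \left(-2 + t\right)$
$Y{\left(56 \right)} - \left(-22412 + N{\left(58 \right)}\right) = - \left(-4 + 56\right) \left(-2 + 56\right) - \left(-22412 - 63\right) = \left(-1\right) 52 \cdot 54 - -22475 = -2808 + 22475 = 19667$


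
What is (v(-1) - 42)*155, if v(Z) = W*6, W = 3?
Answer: -3720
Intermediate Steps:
v(Z) = 18 (v(Z) = 3*6 = 18)
(v(-1) - 42)*155 = (18 - 42)*155 = -24*155 = -3720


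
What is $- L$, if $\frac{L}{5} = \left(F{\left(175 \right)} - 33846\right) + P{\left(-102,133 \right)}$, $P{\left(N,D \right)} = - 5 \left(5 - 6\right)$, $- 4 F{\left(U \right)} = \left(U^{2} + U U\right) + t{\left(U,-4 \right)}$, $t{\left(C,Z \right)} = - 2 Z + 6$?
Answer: $245785$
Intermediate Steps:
$t{\left(C,Z \right)} = 6 - 2 Z$
$F{\left(U \right)} = - \frac{7}{2} - \frac{U^{2}}{2}$ ($F{\left(U \right)} = - \frac{\left(U^{2} + U U\right) + \left(6 - -8\right)}{4} = - \frac{\left(U^{2} + U^{2}\right) + \left(6 + 8\right)}{4} = - \frac{2 U^{2} + 14}{4} = - \frac{14 + 2 U^{2}}{4} = - \frac{7}{2} - \frac{U^{2}}{2}$)
$P{\left(N,D \right)} = 5$ ($P{\left(N,D \right)} = \left(-5\right) \left(-1\right) = 5$)
$L = -245785$ ($L = 5 \left(\left(\left(- \frac{7}{2} - \frac{175^{2}}{2}\right) - 33846\right) + 5\right) = 5 \left(\left(\left(- \frac{7}{2} - \frac{30625}{2}\right) - 33846\right) + 5\right) = 5 \left(\left(-15316 - 33846\right) + 5\right) = 5 \left(-49162 + 5\right) = 5 \left(-49157\right) = -245785$)
$- L = \left(-1\right) \left(-245785\right) = 245785$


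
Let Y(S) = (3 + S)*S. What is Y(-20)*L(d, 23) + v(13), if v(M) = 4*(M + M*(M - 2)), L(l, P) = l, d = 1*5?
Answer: 2324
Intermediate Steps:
d = 5
Y(S) = S*(3 + S)
v(M) = 4*M + 4*M*(-2 + M) (v(M) = 4*(M + M*(-2 + M)) = 4*M + 4*M*(-2 + M))
Y(-20)*L(d, 23) + v(13) = -20*(3 - 20)*5 + 4*13*(-1 + 13) = -20*(-17)*5 + 4*13*12 = 340*5 + 624 = 1700 + 624 = 2324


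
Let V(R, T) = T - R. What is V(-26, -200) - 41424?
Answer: -41598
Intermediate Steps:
V(-26, -200) - 41424 = (-200 - 1*(-26)) - 41424 = (-200 + 26) - 41424 = -174 - 41424 = -41598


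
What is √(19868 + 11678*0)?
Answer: 2*√4967 ≈ 140.95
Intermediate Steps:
√(19868 + 11678*0) = √(19868 + 0) = √19868 = 2*√4967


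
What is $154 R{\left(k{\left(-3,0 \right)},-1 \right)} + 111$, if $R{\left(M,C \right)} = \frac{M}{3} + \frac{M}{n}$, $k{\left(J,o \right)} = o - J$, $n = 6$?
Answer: $342$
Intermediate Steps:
$R{\left(M,C \right)} = \frac{M}{2}$ ($R{\left(M,C \right)} = \frac{M}{3} + \frac{M}{6} = \frac{M}{2}$)
$154 R{\left(k{\left(-3,0 \right)},-1 \right)} + 111 = 154 \frac{0 - -3}{2} + 111 = 154 \frac{0 + 3}{2} + 111 = 154 \cdot \frac{1}{2} \cdot 3 + 111 = 154 \cdot \frac{3}{2} + 111 = 231 + 111 = 342$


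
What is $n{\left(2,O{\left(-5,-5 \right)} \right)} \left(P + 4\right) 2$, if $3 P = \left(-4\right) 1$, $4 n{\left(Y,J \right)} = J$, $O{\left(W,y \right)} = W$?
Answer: $- \frac{20}{3} \approx -6.6667$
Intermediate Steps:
$n{\left(Y,J \right)} = \frac{J}{4}$
$P = - \frac{4}{3}$ ($P = \frac{\left(-4\right) 1}{3} = \frac{1}{3} \left(-4\right) = - \frac{4}{3} \approx -1.3333$)
$n{\left(2,O{\left(-5,-5 \right)} \right)} \left(P + 4\right) 2 = \frac{1}{4} \left(-5\right) \left(- \frac{4}{3} + 4\right) 2 = - \frac{5 \cdot \frac{8}{3} \cdot 2}{4} = \left(- \frac{5}{4}\right) \frac{16}{3} = - \frac{20}{3}$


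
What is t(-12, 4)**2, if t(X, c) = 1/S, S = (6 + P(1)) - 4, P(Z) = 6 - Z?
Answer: 1/49 ≈ 0.020408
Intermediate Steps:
S = 7 (S = (6 + (6 - 1*1)) - 4 = (6 + (6 - 1)) - 4 = (6 + 5) - 4 = 11 - 4 = 7)
t(X, c) = 1/7
t(-12, 4)**2 = (1/7)**2 = 1/49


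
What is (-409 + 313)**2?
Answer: 9216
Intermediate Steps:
(-409 + 313)**2 = (-96)**2 = 9216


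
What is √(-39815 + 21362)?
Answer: I*√18453 ≈ 135.84*I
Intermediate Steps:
√(-39815 + 21362) = √(-18453) = I*√18453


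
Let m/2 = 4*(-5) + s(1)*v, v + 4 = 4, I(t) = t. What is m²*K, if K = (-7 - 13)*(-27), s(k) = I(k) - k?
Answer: 864000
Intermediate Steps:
s(k) = 0 (s(k) = k - k = 0)
v = 0 (v = -4 + 4 = 0)
m = -40 (m = 2*(4*(-5) + 0*0) = 2*(-20 + 0) = 2*(-20) = -40)
K = 540 (K = -20*(-27) = 540)
m²*K = (-40)²*540 = 1600*540 = 864000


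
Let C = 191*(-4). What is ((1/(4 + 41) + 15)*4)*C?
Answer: -2065856/45 ≈ -45908.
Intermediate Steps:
C = -764
((1/(4 + 41) + 15)*4)*C = ((1/(4 + 41) + 15)*4)*(-764) = ((1/45 + 15)*4)*(-764) = ((676/45)*4)*(-764) = (2704/45)*(-764) = -2065856/45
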